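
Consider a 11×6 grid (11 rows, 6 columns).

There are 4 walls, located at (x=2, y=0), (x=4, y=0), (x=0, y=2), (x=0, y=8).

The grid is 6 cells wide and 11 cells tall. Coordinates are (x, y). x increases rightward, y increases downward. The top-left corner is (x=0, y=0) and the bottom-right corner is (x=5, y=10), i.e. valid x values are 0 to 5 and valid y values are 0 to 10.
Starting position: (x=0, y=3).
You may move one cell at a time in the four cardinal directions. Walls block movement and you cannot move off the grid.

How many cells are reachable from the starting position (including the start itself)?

BFS flood-fill from (x=0, y=3):
  Distance 0: (x=0, y=3)
  Distance 1: (x=1, y=3), (x=0, y=4)
  Distance 2: (x=1, y=2), (x=2, y=3), (x=1, y=4), (x=0, y=5)
  Distance 3: (x=1, y=1), (x=2, y=2), (x=3, y=3), (x=2, y=4), (x=1, y=5), (x=0, y=6)
  Distance 4: (x=1, y=0), (x=0, y=1), (x=2, y=1), (x=3, y=2), (x=4, y=3), (x=3, y=4), (x=2, y=5), (x=1, y=6), (x=0, y=7)
  Distance 5: (x=0, y=0), (x=3, y=1), (x=4, y=2), (x=5, y=3), (x=4, y=4), (x=3, y=5), (x=2, y=6), (x=1, y=7)
  Distance 6: (x=3, y=0), (x=4, y=1), (x=5, y=2), (x=5, y=4), (x=4, y=5), (x=3, y=6), (x=2, y=7), (x=1, y=8)
  Distance 7: (x=5, y=1), (x=5, y=5), (x=4, y=6), (x=3, y=7), (x=2, y=8), (x=1, y=9)
  Distance 8: (x=5, y=0), (x=5, y=6), (x=4, y=7), (x=3, y=8), (x=0, y=9), (x=2, y=9), (x=1, y=10)
  Distance 9: (x=5, y=7), (x=4, y=8), (x=3, y=9), (x=0, y=10), (x=2, y=10)
  Distance 10: (x=5, y=8), (x=4, y=9), (x=3, y=10)
  Distance 11: (x=5, y=9), (x=4, y=10)
  Distance 12: (x=5, y=10)
Total reachable: 62 (grid has 62 open cells total)

Answer: Reachable cells: 62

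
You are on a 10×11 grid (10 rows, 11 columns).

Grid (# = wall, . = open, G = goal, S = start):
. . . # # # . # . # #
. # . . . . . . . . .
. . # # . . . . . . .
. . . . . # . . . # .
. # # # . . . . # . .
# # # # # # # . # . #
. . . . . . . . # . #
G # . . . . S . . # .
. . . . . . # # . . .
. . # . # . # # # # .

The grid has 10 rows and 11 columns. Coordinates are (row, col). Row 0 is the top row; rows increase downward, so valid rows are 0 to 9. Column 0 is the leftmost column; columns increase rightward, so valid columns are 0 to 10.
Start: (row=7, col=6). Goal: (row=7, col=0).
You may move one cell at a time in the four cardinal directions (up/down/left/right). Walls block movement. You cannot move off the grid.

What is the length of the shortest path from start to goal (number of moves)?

BFS from (row=7, col=6) until reaching (row=7, col=0):
  Distance 0: (row=7, col=6)
  Distance 1: (row=6, col=6), (row=7, col=5), (row=7, col=7)
  Distance 2: (row=6, col=5), (row=6, col=7), (row=7, col=4), (row=7, col=8), (row=8, col=5)
  Distance 3: (row=5, col=7), (row=6, col=4), (row=7, col=3), (row=8, col=4), (row=8, col=8), (row=9, col=5)
  Distance 4: (row=4, col=7), (row=6, col=3), (row=7, col=2), (row=8, col=3), (row=8, col=9)
  Distance 5: (row=3, col=7), (row=4, col=6), (row=6, col=2), (row=8, col=2), (row=8, col=10), (row=9, col=3)
  Distance 6: (row=2, col=7), (row=3, col=6), (row=3, col=8), (row=4, col=5), (row=6, col=1), (row=7, col=10), (row=8, col=1), (row=9, col=10)
  Distance 7: (row=1, col=7), (row=2, col=6), (row=2, col=8), (row=4, col=4), (row=6, col=0), (row=8, col=0), (row=9, col=1)
  Distance 8: (row=1, col=6), (row=1, col=8), (row=2, col=5), (row=2, col=9), (row=3, col=4), (row=7, col=0), (row=9, col=0)  <- goal reached here
One shortest path (8 moves): (row=7, col=6) -> (row=7, col=5) -> (row=7, col=4) -> (row=7, col=3) -> (row=7, col=2) -> (row=6, col=2) -> (row=6, col=1) -> (row=6, col=0) -> (row=7, col=0)

Answer: Shortest path length: 8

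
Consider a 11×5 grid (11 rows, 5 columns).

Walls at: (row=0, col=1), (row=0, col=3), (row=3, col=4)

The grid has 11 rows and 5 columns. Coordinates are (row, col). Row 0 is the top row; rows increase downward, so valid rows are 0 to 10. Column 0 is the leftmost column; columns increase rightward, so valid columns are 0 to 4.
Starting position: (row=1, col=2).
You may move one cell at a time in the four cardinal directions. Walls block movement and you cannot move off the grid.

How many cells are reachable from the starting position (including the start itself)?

Answer: Reachable cells: 52

Derivation:
BFS flood-fill from (row=1, col=2):
  Distance 0: (row=1, col=2)
  Distance 1: (row=0, col=2), (row=1, col=1), (row=1, col=3), (row=2, col=2)
  Distance 2: (row=1, col=0), (row=1, col=4), (row=2, col=1), (row=2, col=3), (row=3, col=2)
  Distance 3: (row=0, col=0), (row=0, col=4), (row=2, col=0), (row=2, col=4), (row=3, col=1), (row=3, col=3), (row=4, col=2)
  Distance 4: (row=3, col=0), (row=4, col=1), (row=4, col=3), (row=5, col=2)
  Distance 5: (row=4, col=0), (row=4, col=4), (row=5, col=1), (row=5, col=3), (row=6, col=2)
  Distance 6: (row=5, col=0), (row=5, col=4), (row=6, col=1), (row=6, col=3), (row=7, col=2)
  Distance 7: (row=6, col=0), (row=6, col=4), (row=7, col=1), (row=7, col=3), (row=8, col=2)
  Distance 8: (row=7, col=0), (row=7, col=4), (row=8, col=1), (row=8, col=3), (row=9, col=2)
  Distance 9: (row=8, col=0), (row=8, col=4), (row=9, col=1), (row=9, col=3), (row=10, col=2)
  Distance 10: (row=9, col=0), (row=9, col=4), (row=10, col=1), (row=10, col=3)
  Distance 11: (row=10, col=0), (row=10, col=4)
Total reachable: 52 (grid has 52 open cells total)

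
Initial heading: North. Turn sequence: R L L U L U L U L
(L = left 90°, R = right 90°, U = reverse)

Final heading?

Answer: Final heading: South

Derivation:
Start: North
  R (right (90° clockwise)) -> East
  L (left (90° counter-clockwise)) -> North
  L (left (90° counter-clockwise)) -> West
  U (U-turn (180°)) -> East
  L (left (90° counter-clockwise)) -> North
  U (U-turn (180°)) -> South
  L (left (90° counter-clockwise)) -> East
  U (U-turn (180°)) -> West
  L (left (90° counter-clockwise)) -> South
Final: South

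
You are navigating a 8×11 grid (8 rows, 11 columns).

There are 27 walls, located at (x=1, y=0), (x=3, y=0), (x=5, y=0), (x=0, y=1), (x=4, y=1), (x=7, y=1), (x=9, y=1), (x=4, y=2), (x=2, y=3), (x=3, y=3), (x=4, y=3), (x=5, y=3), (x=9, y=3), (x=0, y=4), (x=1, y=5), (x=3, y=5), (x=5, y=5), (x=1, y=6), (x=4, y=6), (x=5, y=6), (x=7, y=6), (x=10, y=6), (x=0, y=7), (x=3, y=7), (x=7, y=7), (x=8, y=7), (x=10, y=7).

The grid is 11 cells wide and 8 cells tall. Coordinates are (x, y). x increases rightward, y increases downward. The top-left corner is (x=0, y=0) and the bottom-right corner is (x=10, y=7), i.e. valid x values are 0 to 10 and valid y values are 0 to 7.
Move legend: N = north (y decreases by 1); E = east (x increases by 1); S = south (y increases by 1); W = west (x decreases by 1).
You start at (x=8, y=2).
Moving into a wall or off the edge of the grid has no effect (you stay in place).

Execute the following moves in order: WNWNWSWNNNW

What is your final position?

Answer: Final position: (x=5, y=1)

Derivation:
Start: (x=8, y=2)
  W (west): (x=8, y=2) -> (x=7, y=2)
  N (north): blocked, stay at (x=7, y=2)
  W (west): (x=7, y=2) -> (x=6, y=2)
  N (north): (x=6, y=2) -> (x=6, y=1)
  W (west): (x=6, y=1) -> (x=5, y=1)
  S (south): (x=5, y=1) -> (x=5, y=2)
  W (west): blocked, stay at (x=5, y=2)
  N (north): (x=5, y=2) -> (x=5, y=1)
  N (north): blocked, stay at (x=5, y=1)
  N (north): blocked, stay at (x=5, y=1)
  W (west): blocked, stay at (x=5, y=1)
Final: (x=5, y=1)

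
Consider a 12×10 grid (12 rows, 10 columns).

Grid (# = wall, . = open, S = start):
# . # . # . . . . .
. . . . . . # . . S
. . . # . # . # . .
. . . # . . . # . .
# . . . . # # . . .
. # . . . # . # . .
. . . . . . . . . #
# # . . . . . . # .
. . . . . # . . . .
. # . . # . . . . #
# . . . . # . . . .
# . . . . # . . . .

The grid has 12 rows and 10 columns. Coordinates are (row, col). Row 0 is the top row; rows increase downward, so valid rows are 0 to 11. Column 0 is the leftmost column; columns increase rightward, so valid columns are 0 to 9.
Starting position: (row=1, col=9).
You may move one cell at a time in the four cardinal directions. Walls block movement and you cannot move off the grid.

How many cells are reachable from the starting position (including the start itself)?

Answer: Reachable cells: 93

Derivation:
BFS flood-fill from (row=1, col=9):
  Distance 0: (row=1, col=9)
  Distance 1: (row=0, col=9), (row=1, col=8), (row=2, col=9)
  Distance 2: (row=0, col=8), (row=1, col=7), (row=2, col=8), (row=3, col=9)
  Distance 3: (row=0, col=7), (row=3, col=8), (row=4, col=9)
  Distance 4: (row=0, col=6), (row=4, col=8), (row=5, col=9)
  Distance 5: (row=0, col=5), (row=4, col=7), (row=5, col=8)
  Distance 6: (row=1, col=5), (row=6, col=8)
  Distance 7: (row=1, col=4), (row=6, col=7)
  Distance 8: (row=1, col=3), (row=2, col=4), (row=6, col=6), (row=7, col=7)
  Distance 9: (row=0, col=3), (row=1, col=2), (row=3, col=4), (row=5, col=6), (row=6, col=5), (row=7, col=6), (row=8, col=7)
  Distance 10: (row=1, col=1), (row=2, col=2), (row=3, col=5), (row=4, col=4), (row=6, col=4), (row=7, col=5), (row=8, col=6), (row=8, col=8), (row=9, col=7)
  Distance 11: (row=0, col=1), (row=1, col=0), (row=2, col=1), (row=3, col=2), (row=3, col=6), (row=4, col=3), (row=5, col=4), (row=6, col=3), (row=7, col=4), (row=8, col=9), (row=9, col=6), (row=9, col=8), (row=10, col=7)
  Distance 12: (row=2, col=0), (row=2, col=6), (row=3, col=1), (row=4, col=2), (row=5, col=3), (row=6, col=2), (row=7, col=3), (row=7, col=9), (row=8, col=4), (row=9, col=5), (row=10, col=6), (row=10, col=8), (row=11, col=7)
  Distance 13: (row=3, col=0), (row=4, col=1), (row=5, col=2), (row=6, col=1), (row=7, col=2), (row=8, col=3), (row=10, col=9), (row=11, col=6), (row=11, col=8)
  Distance 14: (row=6, col=0), (row=8, col=2), (row=9, col=3), (row=11, col=9)
  Distance 15: (row=5, col=0), (row=8, col=1), (row=9, col=2), (row=10, col=3)
  Distance 16: (row=8, col=0), (row=10, col=2), (row=10, col=4), (row=11, col=3)
  Distance 17: (row=9, col=0), (row=10, col=1), (row=11, col=2), (row=11, col=4)
  Distance 18: (row=11, col=1)
Total reachable: 93 (grid has 93 open cells total)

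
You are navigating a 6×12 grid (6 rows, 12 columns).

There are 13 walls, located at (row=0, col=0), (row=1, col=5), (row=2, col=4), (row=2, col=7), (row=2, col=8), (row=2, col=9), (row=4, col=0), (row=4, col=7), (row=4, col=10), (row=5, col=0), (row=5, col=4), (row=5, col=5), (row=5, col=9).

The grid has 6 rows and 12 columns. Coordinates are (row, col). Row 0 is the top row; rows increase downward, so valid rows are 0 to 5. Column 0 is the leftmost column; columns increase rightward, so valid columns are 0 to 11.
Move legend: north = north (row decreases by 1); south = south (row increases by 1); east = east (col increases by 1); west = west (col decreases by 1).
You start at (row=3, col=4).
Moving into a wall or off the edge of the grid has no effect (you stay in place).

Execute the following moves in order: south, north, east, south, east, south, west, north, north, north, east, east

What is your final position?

Answer: Final position: (row=2, col=6)

Derivation:
Start: (row=3, col=4)
  south (south): (row=3, col=4) -> (row=4, col=4)
  north (north): (row=4, col=4) -> (row=3, col=4)
  east (east): (row=3, col=4) -> (row=3, col=5)
  south (south): (row=3, col=5) -> (row=4, col=5)
  east (east): (row=4, col=5) -> (row=4, col=6)
  south (south): (row=4, col=6) -> (row=5, col=6)
  west (west): blocked, stay at (row=5, col=6)
  north (north): (row=5, col=6) -> (row=4, col=6)
  north (north): (row=4, col=6) -> (row=3, col=6)
  north (north): (row=3, col=6) -> (row=2, col=6)
  east (east): blocked, stay at (row=2, col=6)
  east (east): blocked, stay at (row=2, col=6)
Final: (row=2, col=6)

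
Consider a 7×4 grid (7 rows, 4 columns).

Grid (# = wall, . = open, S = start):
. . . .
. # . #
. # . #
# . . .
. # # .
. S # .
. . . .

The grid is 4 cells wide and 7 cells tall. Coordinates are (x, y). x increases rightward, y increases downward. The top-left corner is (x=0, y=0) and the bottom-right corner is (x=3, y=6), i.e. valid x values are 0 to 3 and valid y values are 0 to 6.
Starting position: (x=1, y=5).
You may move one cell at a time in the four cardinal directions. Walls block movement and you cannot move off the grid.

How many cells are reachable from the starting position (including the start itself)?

Answer: Reachable cells: 20

Derivation:
BFS flood-fill from (x=1, y=5):
  Distance 0: (x=1, y=5)
  Distance 1: (x=0, y=5), (x=1, y=6)
  Distance 2: (x=0, y=4), (x=0, y=6), (x=2, y=6)
  Distance 3: (x=3, y=6)
  Distance 4: (x=3, y=5)
  Distance 5: (x=3, y=4)
  Distance 6: (x=3, y=3)
  Distance 7: (x=2, y=3)
  Distance 8: (x=2, y=2), (x=1, y=3)
  Distance 9: (x=2, y=1)
  Distance 10: (x=2, y=0)
  Distance 11: (x=1, y=0), (x=3, y=0)
  Distance 12: (x=0, y=0)
  Distance 13: (x=0, y=1)
  Distance 14: (x=0, y=2)
Total reachable: 20 (grid has 20 open cells total)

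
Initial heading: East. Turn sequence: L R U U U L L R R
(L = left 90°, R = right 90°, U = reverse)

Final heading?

Answer: Final heading: West

Derivation:
Start: East
  L (left (90° counter-clockwise)) -> North
  R (right (90° clockwise)) -> East
  U (U-turn (180°)) -> West
  U (U-turn (180°)) -> East
  U (U-turn (180°)) -> West
  L (left (90° counter-clockwise)) -> South
  L (left (90° counter-clockwise)) -> East
  R (right (90° clockwise)) -> South
  R (right (90° clockwise)) -> West
Final: West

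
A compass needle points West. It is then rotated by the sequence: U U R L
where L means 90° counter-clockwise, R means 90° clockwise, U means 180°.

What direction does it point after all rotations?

Start: West
  U (U-turn (180°)) -> East
  U (U-turn (180°)) -> West
  R (right (90° clockwise)) -> North
  L (left (90° counter-clockwise)) -> West
Final: West

Answer: Final heading: West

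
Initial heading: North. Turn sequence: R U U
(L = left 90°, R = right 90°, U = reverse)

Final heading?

Start: North
  R (right (90° clockwise)) -> East
  U (U-turn (180°)) -> West
  U (U-turn (180°)) -> East
Final: East

Answer: Final heading: East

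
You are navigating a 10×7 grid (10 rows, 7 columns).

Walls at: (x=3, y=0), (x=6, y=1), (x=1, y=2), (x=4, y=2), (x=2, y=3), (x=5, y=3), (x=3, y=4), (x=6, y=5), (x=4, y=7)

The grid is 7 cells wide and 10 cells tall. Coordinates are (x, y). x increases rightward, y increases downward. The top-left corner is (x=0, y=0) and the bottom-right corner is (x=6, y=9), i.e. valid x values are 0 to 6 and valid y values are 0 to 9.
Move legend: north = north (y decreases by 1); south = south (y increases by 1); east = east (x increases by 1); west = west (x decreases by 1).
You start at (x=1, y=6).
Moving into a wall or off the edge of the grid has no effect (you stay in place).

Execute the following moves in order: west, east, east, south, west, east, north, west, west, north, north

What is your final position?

Start: (x=1, y=6)
  west (west): (x=1, y=6) -> (x=0, y=6)
  east (east): (x=0, y=6) -> (x=1, y=6)
  east (east): (x=1, y=6) -> (x=2, y=6)
  south (south): (x=2, y=6) -> (x=2, y=7)
  west (west): (x=2, y=7) -> (x=1, y=7)
  east (east): (x=1, y=7) -> (x=2, y=7)
  north (north): (x=2, y=7) -> (x=2, y=6)
  west (west): (x=2, y=6) -> (x=1, y=6)
  west (west): (x=1, y=6) -> (x=0, y=6)
  north (north): (x=0, y=6) -> (x=0, y=5)
  north (north): (x=0, y=5) -> (x=0, y=4)
Final: (x=0, y=4)

Answer: Final position: (x=0, y=4)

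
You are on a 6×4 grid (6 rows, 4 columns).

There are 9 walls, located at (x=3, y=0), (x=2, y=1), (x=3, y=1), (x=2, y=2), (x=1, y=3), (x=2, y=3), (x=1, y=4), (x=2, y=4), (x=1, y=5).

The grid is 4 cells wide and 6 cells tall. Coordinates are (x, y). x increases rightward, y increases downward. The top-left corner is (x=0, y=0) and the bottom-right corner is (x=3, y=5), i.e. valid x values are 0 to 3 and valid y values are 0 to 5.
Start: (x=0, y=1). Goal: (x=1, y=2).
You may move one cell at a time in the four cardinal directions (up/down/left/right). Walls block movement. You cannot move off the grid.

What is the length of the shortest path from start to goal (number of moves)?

Answer: Shortest path length: 2

Derivation:
BFS from (x=0, y=1) until reaching (x=1, y=2):
  Distance 0: (x=0, y=1)
  Distance 1: (x=0, y=0), (x=1, y=1), (x=0, y=2)
  Distance 2: (x=1, y=0), (x=1, y=2), (x=0, y=3)  <- goal reached here
One shortest path (2 moves): (x=0, y=1) -> (x=1, y=1) -> (x=1, y=2)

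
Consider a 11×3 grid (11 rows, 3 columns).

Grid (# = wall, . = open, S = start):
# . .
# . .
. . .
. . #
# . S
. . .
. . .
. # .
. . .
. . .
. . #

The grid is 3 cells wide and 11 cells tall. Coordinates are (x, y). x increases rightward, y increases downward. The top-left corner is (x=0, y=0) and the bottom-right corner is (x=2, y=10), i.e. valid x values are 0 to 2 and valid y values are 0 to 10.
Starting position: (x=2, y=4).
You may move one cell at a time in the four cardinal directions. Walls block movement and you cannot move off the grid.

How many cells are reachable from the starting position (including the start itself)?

Answer: Reachable cells: 27

Derivation:
BFS flood-fill from (x=2, y=4):
  Distance 0: (x=2, y=4)
  Distance 1: (x=1, y=4), (x=2, y=5)
  Distance 2: (x=1, y=3), (x=1, y=5), (x=2, y=6)
  Distance 3: (x=1, y=2), (x=0, y=3), (x=0, y=5), (x=1, y=6), (x=2, y=7)
  Distance 4: (x=1, y=1), (x=0, y=2), (x=2, y=2), (x=0, y=6), (x=2, y=8)
  Distance 5: (x=1, y=0), (x=2, y=1), (x=0, y=7), (x=1, y=8), (x=2, y=9)
  Distance 6: (x=2, y=0), (x=0, y=8), (x=1, y=9)
  Distance 7: (x=0, y=9), (x=1, y=10)
  Distance 8: (x=0, y=10)
Total reachable: 27 (grid has 27 open cells total)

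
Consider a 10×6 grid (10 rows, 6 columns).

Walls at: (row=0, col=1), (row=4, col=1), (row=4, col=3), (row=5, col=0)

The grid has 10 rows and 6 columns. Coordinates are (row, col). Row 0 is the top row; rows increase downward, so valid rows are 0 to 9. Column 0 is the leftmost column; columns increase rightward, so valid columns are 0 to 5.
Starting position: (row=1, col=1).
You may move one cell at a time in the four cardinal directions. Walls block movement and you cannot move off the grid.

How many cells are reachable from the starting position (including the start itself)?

BFS flood-fill from (row=1, col=1):
  Distance 0: (row=1, col=1)
  Distance 1: (row=1, col=0), (row=1, col=2), (row=2, col=1)
  Distance 2: (row=0, col=0), (row=0, col=2), (row=1, col=3), (row=2, col=0), (row=2, col=2), (row=3, col=1)
  Distance 3: (row=0, col=3), (row=1, col=4), (row=2, col=3), (row=3, col=0), (row=3, col=2)
  Distance 4: (row=0, col=4), (row=1, col=5), (row=2, col=4), (row=3, col=3), (row=4, col=0), (row=4, col=2)
  Distance 5: (row=0, col=5), (row=2, col=5), (row=3, col=4), (row=5, col=2)
  Distance 6: (row=3, col=5), (row=4, col=4), (row=5, col=1), (row=5, col=3), (row=6, col=2)
  Distance 7: (row=4, col=5), (row=5, col=4), (row=6, col=1), (row=6, col=3), (row=7, col=2)
  Distance 8: (row=5, col=5), (row=6, col=0), (row=6, col=4), (row=7, col=1), (row=7, col=3), (row=8, col=2)
  Distance 9: (row=6, col=5), (row=7, col=0), (row=7, col=4), (row=8, col=1), (row=8, col=3), (row=9, col=2)
  Distance 10: (row=7, col=5), (row=8, col=0), (row=8, col=4), (row=9, col=1), (row=9, col=3)
  Distance 11: (row=8, col=5), (row=9, col=0), (row=9, col=4)
  Distance 12: (row=9, col=5)
Total reachable: 56 (grid has 56 open cells total)

Answer: Reachable cells: 56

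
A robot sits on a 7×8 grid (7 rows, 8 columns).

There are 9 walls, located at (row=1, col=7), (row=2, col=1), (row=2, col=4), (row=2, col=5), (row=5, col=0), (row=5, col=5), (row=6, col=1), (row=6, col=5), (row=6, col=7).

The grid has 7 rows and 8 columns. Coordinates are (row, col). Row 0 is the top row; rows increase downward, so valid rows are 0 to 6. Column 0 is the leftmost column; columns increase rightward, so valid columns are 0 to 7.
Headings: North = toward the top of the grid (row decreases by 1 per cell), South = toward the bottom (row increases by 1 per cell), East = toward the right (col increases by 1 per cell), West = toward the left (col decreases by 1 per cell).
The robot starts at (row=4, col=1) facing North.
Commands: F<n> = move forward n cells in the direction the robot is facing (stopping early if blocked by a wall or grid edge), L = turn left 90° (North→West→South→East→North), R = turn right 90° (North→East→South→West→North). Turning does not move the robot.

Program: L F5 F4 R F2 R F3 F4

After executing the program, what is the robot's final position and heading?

Start: (row=4, col=1), facing North
  L: turn left, now facing West
  F5: move forward 1/5 (blocked), now at (row=4, col=0)
  F4: move forward 0/4 (blocked), now at (row=4, col=0)
  R: turn right, now facing North
  F2: move forward 2, now at (row=2, col=0)
  R: turn right, now facing East
  F3: move forward 0/3 (blocked), now at (row=2, col=0)
  F4: move forward 0/4 (blocked), now at (row=2, col=0)
Final: (row=2, col=0), facing East

Answer: Final position: (row=2, col=0), facing East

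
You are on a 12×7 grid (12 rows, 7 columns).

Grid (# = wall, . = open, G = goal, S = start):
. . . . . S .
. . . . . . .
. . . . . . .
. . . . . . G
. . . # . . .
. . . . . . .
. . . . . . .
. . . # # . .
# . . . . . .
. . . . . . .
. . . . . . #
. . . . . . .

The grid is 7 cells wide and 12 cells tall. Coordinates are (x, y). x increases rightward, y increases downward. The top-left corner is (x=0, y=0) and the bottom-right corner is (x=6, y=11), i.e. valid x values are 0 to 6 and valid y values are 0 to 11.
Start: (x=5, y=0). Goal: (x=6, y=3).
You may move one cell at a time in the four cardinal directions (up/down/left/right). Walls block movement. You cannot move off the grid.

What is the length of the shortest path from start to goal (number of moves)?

BFS from (x=5, y=0) until reaching (x=6, y=3):
  Distance 0: (x=5, y=0)
  Distance 1: (x=4, y=0), (x=6, y=0), (x=5, y=1)
  Distance 2: (x=3, y=0), (x=4, y=1), (x=6, y=1), (x=5, y=2)
  Distance 3: (x=2, y=0), (x=3, y=1), (x=4, y=2), (x=6, y=2), (x=5, y=3)
  Distance 4: (x=1, y=0), (x=2, y=1), (x=3, y=2), (x=4, y=3), (x=6, y=3), (x=5, y=4)  <- goal reached here
One shortest path (4 moves): (x=5, y=0) -> (x=6, y=0) -> (x=6, y=1) -> (x=6, y=2) -> (x=6, y=3)

Answer: Shortest path length: 4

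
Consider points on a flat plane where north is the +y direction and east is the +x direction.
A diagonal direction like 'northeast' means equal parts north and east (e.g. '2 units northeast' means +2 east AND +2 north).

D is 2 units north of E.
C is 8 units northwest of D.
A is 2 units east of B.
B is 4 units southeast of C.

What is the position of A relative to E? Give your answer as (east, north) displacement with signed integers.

Answer: A is at (east=-2, north=6) relative to E.

Derivation:
Place E at the origin (east=0, north=0).
  D is 2 units north of E: delta (east=+0, north=+2); D at (east=0, north=2).
  C is 8 units northwest of D: delta (east=-8, north=+8); C at (east=-8, north=10).
  B is 4 units southeast of C: delta (east=+4, north=-4); B at (east=-4, north=6).
  A is 2 units east of B: delta (east=+2, north=+0); A at (east=-2, north=6).
Therefore A relative to E: (east=-2, north=6).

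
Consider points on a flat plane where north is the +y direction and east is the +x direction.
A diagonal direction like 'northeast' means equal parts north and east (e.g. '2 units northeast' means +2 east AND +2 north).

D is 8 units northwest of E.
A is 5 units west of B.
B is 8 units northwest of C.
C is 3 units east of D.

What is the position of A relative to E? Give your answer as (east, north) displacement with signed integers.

Answer: A is at (east=-18, north=16) relative to E.

Derivation:
Place E at the origin (east=0, north=0).
  D is 8 units northwest of E: delta (east=-8, north=+8); D at (east=-8, north=8).
  C is 3 units east of D: delta (east=+3, north=+0); C at (east=-5, north=8).
  B is 8 units northwest of C: delta (east=-8, north=+8); B at (east=-13, north=16).
  A is 5 units west of B: delta (east=-5, north=+0); A at (east=-18, north=16).
Therefore A relative to E: (east=-18, north=16).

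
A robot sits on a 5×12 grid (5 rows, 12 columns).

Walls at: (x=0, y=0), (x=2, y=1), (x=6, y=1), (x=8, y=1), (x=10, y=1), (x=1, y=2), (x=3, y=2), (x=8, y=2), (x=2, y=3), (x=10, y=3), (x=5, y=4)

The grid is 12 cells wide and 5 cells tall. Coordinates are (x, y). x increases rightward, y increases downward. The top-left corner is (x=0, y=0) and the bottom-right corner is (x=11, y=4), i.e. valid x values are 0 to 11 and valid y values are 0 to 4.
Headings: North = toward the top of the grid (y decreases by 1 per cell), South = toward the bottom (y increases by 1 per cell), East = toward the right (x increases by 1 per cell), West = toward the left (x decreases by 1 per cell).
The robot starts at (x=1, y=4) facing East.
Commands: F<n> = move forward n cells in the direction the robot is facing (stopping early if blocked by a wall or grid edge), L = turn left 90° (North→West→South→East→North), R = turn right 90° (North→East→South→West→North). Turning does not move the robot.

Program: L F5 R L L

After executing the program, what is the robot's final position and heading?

Start: (x=1, y=4), facing East
  L: turn left, now facing North
  F5: move forward 1/5 (blocked), now at (x=1, y=3)
  R: turn right, now facing East
  L: turn left, now facing North
  L: turn left, now facing West
Final: (x=1, y=3), facing West

Answer: Final position: (x=1, y=3), facing West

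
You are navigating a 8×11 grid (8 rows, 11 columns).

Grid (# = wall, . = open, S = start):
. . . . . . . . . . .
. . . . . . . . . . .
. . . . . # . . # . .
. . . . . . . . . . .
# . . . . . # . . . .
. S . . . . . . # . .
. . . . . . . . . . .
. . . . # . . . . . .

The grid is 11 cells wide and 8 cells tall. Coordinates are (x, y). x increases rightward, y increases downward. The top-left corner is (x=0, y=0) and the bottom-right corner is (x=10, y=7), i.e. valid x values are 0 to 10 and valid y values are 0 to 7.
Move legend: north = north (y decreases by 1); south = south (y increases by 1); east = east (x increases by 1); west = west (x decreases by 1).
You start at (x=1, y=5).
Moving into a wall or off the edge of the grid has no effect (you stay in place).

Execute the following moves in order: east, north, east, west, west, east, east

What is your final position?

Answer: Final position: (x=3, y=4)

Derivation:
Start: (x=1, y=5)
  east (east): (x=1, y=5) -> (x=2, y=5)
  north (north): (x=2, y=5) -> (x=2, y=4)
  east (east): (x=2, y=4) -> (x=3, y=4)
  west (west): (x=3, y=4) -> (x=2, y=4)
  west (west): (x=2, y=4) -> (x=1, y=4)
  east (east): (x=1, y=4) -> (x=2, y=4)
  east (east): (x=2, y=4) -> (x=3, y=4)
Final: (x=3, y=4)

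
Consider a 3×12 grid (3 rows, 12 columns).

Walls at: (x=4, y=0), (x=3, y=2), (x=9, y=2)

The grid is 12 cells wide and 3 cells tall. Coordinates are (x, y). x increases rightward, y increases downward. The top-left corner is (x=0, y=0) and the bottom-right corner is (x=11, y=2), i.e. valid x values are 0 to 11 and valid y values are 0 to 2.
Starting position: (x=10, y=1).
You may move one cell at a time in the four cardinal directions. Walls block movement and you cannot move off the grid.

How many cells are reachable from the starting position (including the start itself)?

Answer: Reachable cells: 33

Derivation:
BFS flood-fill from (x=10, y=1):
  Distance 0: (x=10, y=1)
  Distance 1: (x=10, y=0), (x=9, y=1), (x=11, y=1), (x=10, y=2)
  Distance 2: (x=9, y=0), (x=11, y=0), (x=8, y=1), (x=11, y=2)
  Distance 3: (x=8, y=0), (x=7, y=1), (x=8, y=2)
  Distance 4: (x=7, y=0), (x=6, y=1), (x=7, y=2)
  Distance 5: (x=6, y=0), (x=5, y=1), (x=6, y=2)
  Distance 6: (x=5, y=0), (x=4, y=1), (x=5, y=2)
  Distance 7: (x=3, y=1), (x=4, y=2)
  Distance 8: (x=3, y=0), (x=2, y=1)
  Distance 9: (x=2, y=0), (x=1, y=1), (x=2, y=2)
  Distance 10: (x=1, y=0), (x=0, y=1), (x=1, y=2)
  Distance 11: (x=0, y=0), (x=0, y=2)
Total reachable: 33 (grid has 33 open cells total)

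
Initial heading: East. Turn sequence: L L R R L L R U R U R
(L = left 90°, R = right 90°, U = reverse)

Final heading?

Answer: Final heading: South

Derivation:
Start: East
  L (left (90° counter-clockwise)) -> North
  L (left (90° counter-clockwise)) -> West
  R (right (90° clockwise)) -> North
  R (right (90° clockwise)) -> East
  L (left (90° counter-clockwise)) -> North
  L (left (90° counter-clockwise)) -> West
  R (right (90° clockwise)) -> North
  U (U-turn (180°)) -> South
  R (right (90° clockwise)) -> West
  U (U-turn (180°)) -> East
  R (right (90° clockwise)) -> South
Final: South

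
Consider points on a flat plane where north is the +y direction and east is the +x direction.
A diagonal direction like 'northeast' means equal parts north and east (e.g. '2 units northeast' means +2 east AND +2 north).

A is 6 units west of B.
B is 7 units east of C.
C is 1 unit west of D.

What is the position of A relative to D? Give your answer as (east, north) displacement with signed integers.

Answer: A is at (east=0, north=0) relative to D.

Derivation:
Place D at the origin (east=0, north=0).
  C is 1 unit west of D: delta (east=-1, north=+0); C at (east=-1, north=0).
  B is 7 units east of C: delta (east=+7, north=+0); B at (east=6, north=0).
  A is 6 units west of B: delta (east=-6, north=+0); A at (east=0, north=0).
Therefore A relative to D: (east=0, north=0).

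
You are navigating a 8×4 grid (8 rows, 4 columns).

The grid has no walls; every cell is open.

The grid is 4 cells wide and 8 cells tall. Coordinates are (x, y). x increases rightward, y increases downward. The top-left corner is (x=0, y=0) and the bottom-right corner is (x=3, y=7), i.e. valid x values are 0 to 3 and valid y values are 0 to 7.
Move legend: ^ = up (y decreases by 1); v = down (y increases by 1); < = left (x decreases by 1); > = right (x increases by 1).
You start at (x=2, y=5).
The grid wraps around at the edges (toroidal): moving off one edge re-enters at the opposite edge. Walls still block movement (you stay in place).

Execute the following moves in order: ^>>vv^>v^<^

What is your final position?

Start: (x=2, y=5)
  ^ (up): (x=2, y=5) -> (x=2, y=4)
  > (right): (x=2, y=4) -> (x=3, y=4)
  > (right): (x=3, y=4) -> (x=0, y=4)
  v (down): (x=0, y=4) -> (x=0, y=5)
  v (down): (x=0, y=5) -> (x=0, y=6)
  ^ (up): (x=0, y=6) -> (x=0, y=5)
  > (right): (x=0, y=5) -> (x=1, y=5)
  v (down): (x=1, y=5) -> (x=1, y=6)
  ^ (up): (x=1, y=6) -> (x=1, y=5)
  < (left): (x=1, y=5) -> (x=0, y=5)
  ^ (up): (x=0, y=5) -> (x=0, y=4)
Final: (x=0, y=4)

Answer: Final position: (x=0, y=4)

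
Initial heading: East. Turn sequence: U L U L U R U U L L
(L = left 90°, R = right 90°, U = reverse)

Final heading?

Answer: Final heading: North

Derivation:
Start: East
  U (U-turn (180°)) -> West
  L (left (90° counter-clockwise)) -> South
  U (U-turn (180°)) -> North
  L (left (90° counter-clockwise)) -> West
  U (U-turn (180°)) -> East
  R (right (90° clockwise)) -> South
  U (U-turn (180°)) -> North
  U (U-turn (180°)) -> South
  L (left (90° counter-clockwise)) -> East
  L (left (90° counter-clockwise)) -> North
Final: North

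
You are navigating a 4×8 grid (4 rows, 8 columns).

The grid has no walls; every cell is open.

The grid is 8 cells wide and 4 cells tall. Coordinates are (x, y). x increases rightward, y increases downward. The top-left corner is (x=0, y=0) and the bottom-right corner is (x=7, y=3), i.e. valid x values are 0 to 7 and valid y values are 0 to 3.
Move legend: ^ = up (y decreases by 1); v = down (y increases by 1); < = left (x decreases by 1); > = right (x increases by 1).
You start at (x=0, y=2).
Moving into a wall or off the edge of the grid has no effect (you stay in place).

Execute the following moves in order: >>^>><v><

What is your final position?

Start: (x=0, y=2)
  > (right): (x=0, y=2) -> (x=1, y=2)
  > (right): (x=1, y=2) -> (x=2, y=2)
  ^ (up): (x=2, y=2) -> (x=2, y=1)
  > (right): (x=2, y=1) -> (x=3, y=1)
  > (right): (x=3, y=1) -> (x=4, y=1)
  < (left): (x=4, y=1) -> (x=3, y=1)
  v (down): (x=3, y=1) -> (x=3, y=2)
  > (right): (x=3, y=2) -> (x=4, y=2)
  < (left): (x=4, y=2) -> (x=3, y=2)
Final: (x=3, y=2)

Answer: Final position: (x=3, y=2)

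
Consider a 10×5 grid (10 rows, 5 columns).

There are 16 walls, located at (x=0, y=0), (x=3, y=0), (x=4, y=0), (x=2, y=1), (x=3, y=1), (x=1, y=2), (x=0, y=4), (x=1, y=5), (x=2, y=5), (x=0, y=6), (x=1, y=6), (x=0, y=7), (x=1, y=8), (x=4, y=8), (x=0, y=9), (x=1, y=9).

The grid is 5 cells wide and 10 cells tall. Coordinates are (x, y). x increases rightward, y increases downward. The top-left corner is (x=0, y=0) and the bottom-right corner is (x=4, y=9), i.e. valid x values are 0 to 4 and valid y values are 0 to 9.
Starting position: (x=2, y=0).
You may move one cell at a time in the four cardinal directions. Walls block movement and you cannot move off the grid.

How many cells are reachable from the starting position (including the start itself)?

Answer: Reachable cells: 32

Derivation:
BFS flood-fill from (x=2, y=0):
  Distance 0: (x=2, y=0)
  Distance 1: (x=1, y=0)
  Distance 2: (x=1, y=1)
  Distance 3: (x=0, y=1)
  Distance 4: (x=0, y=2)
  Distance 5: (x=0, y=3)
  Distance 6: (x=1, y=3)
  Distance 7: (x=2, y=3), (x=1, y=4)
  Distance 8: (x=2, y=2), (x=3, y=3), (x=2, y=4)
  Distance 9: (x=3, y=2), (x=4, y=3), (x=3, y=4)
  Distance 10: (x=4, y=2), (x=4, y=4), (x=3, y=5)
  Distance 11: (x=4, y=1), (x=4, y=5), (x=3, y=6)
  Distance 12: (x=2, y=6), (x=4, y=6), (x=3, y=7)
  Distance 13: (x=2, y=7), (x=4, y=7), (x=3, y=8)
  Distance 14: (x=1, y=7), (x=2, y=8), (x=3, y=9)
  Distance 15: (x=2, y=9), (x=4, y=9)
Total reachable: 32 (grid has 34 open cells total)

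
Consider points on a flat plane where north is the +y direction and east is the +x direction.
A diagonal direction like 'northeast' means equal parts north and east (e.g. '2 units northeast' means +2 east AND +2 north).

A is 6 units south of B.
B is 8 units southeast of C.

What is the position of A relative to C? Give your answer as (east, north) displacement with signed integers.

Answer: A is at (east=8, north=-14) relative to C.

Derivation:
Place C at the origin (east=0, north=0).
  B is 8 units southeast of C: delta (east=+8, north=-8); B at (east=8, north=-8).
  A is 6 units south of B: delta (east=+0, north=-6); A at (east=8, north=-14).
Therefore A relative to C: (east=8, north=-14).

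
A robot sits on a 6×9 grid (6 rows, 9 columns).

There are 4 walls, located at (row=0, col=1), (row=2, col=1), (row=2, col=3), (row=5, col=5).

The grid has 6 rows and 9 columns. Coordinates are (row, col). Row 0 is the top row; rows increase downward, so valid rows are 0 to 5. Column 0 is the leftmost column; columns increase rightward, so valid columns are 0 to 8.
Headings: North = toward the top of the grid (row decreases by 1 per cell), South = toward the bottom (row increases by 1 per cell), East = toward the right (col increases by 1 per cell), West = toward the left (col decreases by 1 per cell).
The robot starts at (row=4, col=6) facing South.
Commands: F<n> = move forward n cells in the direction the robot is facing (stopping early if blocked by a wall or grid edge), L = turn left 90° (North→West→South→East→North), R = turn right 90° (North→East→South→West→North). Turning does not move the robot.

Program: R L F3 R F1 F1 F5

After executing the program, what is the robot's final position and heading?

Answer: Final position: (row=5, col=6), facing West

Derivation:
Start: (row=4, col=6), facing South
  R: turn right, now facing West
  L: turn left, now facing South
  F3: move forward 1/3 (blocked), now at (row=5, col=6)
  R: turn right, now facing West
  F1: move forward 0/1 (blocked), now at (row=5, col=6)
  F1: move forward 0/1 (blocked), now at (row=5, col=6)
  F5: move forward 0/5 (blocked), now at (row=5, col=6)
Final: (row=5, col=6), facing West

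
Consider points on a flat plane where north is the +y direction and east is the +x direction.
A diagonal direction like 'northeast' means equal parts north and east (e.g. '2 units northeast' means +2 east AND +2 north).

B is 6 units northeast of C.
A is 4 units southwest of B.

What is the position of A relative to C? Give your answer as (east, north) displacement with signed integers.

Answer: A is at (east=2, north=2) relative to C.

Derivation:
Place C at the origin (east=0, north=0).
  B is 6 units northeast of C: delta (east=+6, north=+6); B at (east=6, north=6).
  A is 4 units southwest of B: delta (east=-4, north=-4); A at (east=2, north=2).
Therefore A relative to C: (east=2, north=2).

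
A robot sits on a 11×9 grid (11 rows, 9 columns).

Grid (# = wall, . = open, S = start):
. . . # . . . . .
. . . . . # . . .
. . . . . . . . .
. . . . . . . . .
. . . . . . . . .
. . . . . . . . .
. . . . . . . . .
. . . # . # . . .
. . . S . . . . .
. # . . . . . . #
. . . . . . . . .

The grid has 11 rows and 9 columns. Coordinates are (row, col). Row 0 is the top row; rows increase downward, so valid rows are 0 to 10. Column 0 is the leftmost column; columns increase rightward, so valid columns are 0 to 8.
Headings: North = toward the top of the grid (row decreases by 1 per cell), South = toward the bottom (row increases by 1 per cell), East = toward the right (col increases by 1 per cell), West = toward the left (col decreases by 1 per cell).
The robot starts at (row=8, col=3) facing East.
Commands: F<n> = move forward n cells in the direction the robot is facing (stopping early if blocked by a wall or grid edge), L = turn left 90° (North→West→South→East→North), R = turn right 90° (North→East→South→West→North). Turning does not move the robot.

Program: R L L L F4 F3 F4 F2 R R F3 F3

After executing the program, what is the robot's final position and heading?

Answer: Final position: (row=8, col=6), facing East

Derivation:
Start: (row=8, col=3), facing East
  R: turn right, now facing South
  L: turn left, now facing East
  L: turn left, now facing North
  L: turn left, now facing West
  F4: move forward 3/4 (blocked), now at (row=8, col=0)
  F3: move forward 0/3 (blocked), now at (row=8, col=0)
  F4: move forward 0/4 (blocked), now at (row=8, col=0)
  F2: move forward 0/2 (blocked), now at (row=8, col=0)
  R: turn right, now facing North
  R: turn right, now facing East
  F3: move forward 3, now at (row=8, col=3)
  F3: move forward 3, now at (row=8, col=6)
Final: (row=8, col=6), facing East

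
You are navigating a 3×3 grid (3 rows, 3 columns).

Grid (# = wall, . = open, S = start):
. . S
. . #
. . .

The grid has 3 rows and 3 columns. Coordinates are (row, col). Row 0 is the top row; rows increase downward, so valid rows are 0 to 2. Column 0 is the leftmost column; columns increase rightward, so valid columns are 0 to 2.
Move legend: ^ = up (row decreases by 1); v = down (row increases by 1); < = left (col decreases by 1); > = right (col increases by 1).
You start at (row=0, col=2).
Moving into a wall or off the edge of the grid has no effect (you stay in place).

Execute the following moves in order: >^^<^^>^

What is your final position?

Answer: Final position: (row=0, col=2)

Derivation:
Start: (row=0, col=2)
  > (right): blocked, stay at (row=0, col=2)
  ^ (up): blocked, stay at (row=0, col=2)
  ^ (up): blocked, stay at (row=0, col=2)
  < (left): (row=0, col=2) -> (row=0, col=1)
  ^ (up): blocked, stay at (row=0, col=1)
  ^ (up): blocked, stay at (row=0, col=1)
  > (right): (row=0, col=1) -> (row=0, col=2)
  ^ (up): blocked, stay at (row=0, col=2)
Final: (row=0, col=2)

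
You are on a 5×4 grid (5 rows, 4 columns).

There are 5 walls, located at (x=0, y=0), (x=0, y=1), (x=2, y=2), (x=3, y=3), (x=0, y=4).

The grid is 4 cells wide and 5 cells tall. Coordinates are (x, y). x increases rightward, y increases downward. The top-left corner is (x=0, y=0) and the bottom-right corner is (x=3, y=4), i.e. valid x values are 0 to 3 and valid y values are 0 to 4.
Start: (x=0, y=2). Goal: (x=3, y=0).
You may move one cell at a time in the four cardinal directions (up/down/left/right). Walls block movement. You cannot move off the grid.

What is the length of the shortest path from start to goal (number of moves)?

BFS from (x=0, y=2) until reaching (x=3, y=0):
  Distance 0: (x=0, y=2)
  Distance 1: (x=1, y=2), (x=0, y=3)
  Distance 2: (x=1, y=1), (x=1, y=3)
  Distance 3: (x=1, y=0), (x=2, y=1), (x=2, y=3), (x=1, y=4)
  Distance 4: (x=2, y=0), (x=3, y=1), (x=2, y=4)
  Distance 5: (x=3, y=0), (x=3, y=2), (x=3, y=4)  <- goal reached here
One shortest path (5 moves): (x=0, y=2) -> (x=1, y=2) -> (x=1, y=1) -> (x=2, y=1) -> (x=3, y=1) -> (x=3, y=0)

Answer: Shortest path length: 5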